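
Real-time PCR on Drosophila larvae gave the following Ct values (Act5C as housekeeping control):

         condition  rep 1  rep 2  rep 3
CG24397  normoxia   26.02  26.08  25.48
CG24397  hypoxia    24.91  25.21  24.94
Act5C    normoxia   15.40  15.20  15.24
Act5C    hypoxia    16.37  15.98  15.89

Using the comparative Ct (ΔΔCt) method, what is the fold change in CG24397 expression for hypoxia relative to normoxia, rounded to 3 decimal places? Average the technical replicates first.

Mean Ct: CG24397 normoxia 25.860; CG24397 hypoxia 25.020; Act5C normoxia 15.280; Act5C hypoxia 16.080
ΔCt(normoxia) = 25.860 − 15.280 = 10.580
ΔCt(hypoxia) = 25.020 − 16.080 = 8.940
ΔΔCt = 8.940 − 10.580 = -1.640
Fold change = 2^(−(-1.640)) = 2^1.640 = 3.1167

3.117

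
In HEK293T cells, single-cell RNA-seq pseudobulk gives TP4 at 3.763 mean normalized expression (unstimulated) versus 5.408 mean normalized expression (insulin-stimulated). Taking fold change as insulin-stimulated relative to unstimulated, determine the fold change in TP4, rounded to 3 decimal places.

Fold change = 5.408 / 3.763 = 1.4372
TP4 is upregulated.

1.437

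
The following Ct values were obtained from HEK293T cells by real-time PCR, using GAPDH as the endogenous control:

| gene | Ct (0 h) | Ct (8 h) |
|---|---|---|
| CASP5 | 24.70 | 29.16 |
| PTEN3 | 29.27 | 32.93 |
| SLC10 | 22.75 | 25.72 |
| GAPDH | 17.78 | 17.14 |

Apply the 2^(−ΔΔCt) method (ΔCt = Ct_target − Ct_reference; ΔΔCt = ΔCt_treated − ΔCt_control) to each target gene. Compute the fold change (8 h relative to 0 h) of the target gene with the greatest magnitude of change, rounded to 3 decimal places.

0.029

CASP5: ΔΔCt = (29.16−17.14) − (24.70−17.78) = 12.02 − 6.92 = 5.10; fold change = 2^-5.10 = 0.029
PTEN3: ΔΔCt = (32.93−17.14) − (29.27−17.78) = 15.79 − 11.49 = 4.30; fold change = 2^-4.30 = 0.051
SLC10: ΔΔCt = (25.72−17.14) − (22.75−17.78) = 8.58 − 4.97 = 3.61; fold change = 2^-3.61 = 0.082
CASP5 has the largest |ΔΔCt| = 5.10.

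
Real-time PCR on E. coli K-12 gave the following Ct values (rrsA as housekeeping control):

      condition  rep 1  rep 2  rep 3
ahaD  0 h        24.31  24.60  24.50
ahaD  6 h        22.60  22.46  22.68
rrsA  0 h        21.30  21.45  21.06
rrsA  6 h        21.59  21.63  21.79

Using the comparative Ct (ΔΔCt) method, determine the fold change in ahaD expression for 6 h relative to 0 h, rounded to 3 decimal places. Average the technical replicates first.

Mean Ct: ahaD 0 h 24.470; ahaD 6 h 22.580; rrsA 0 h 21.270; rrsA 6 h 21.670
ΔCt(0 h) = 24.470 − 21.270 = 3.200
ΔCt(6 h) = 22.580 − 21.670 = 0.910
ΔΔCt = 0.910 − 3.200 = -2.290
Fold change = 2^(−(-2.290)) = 2^2.290 = 4.8906

4.891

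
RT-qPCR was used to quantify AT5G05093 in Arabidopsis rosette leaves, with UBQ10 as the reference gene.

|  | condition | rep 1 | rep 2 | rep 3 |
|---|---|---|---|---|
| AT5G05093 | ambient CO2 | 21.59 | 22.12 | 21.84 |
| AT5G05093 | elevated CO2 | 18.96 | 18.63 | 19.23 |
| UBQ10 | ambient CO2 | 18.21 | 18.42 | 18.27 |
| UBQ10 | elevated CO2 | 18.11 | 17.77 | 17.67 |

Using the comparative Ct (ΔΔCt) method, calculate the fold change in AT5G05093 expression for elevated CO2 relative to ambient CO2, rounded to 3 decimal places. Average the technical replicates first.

Mean Ct: AT5G05093 ambient CO2 21.850; AT5G05093 elevated CO2 18.940; UBQ10 ambient CO2 18.300; UBQ10 elevated CO2 17.850
ΔCt(ambient CO2) = 21.850 − 18.300 = 3.550
ΔCt(elevated CO2) = 18.940 − 17.850 = 1.090
ΔΔCt = 1.090 − 3.550 = -2.460
Fold change = 2^(−(-2.460)) = 2^2.460 = 5.5022

5.502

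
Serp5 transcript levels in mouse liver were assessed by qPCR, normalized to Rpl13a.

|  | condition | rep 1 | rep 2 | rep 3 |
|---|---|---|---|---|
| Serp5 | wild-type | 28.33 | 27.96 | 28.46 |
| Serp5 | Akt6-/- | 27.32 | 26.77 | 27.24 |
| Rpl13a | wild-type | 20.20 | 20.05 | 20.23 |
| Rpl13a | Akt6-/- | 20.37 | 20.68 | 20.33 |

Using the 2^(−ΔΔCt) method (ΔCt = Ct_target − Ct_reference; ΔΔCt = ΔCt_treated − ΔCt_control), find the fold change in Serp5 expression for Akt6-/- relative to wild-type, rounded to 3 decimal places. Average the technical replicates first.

Mean Ct: Serp5 wild-type 28.250; Serp5 Akt6-/- 27.110; Rpl13a wild-type 20.160; Rpl13a Akt6-/- 20.460
ΔCt(wild-type) = 28.250 − 20.160 = 8.090
ΔCt(Akt6-/-) = 27.110 − 20.460 = 6.650
ΔΔCt = 6.650 − 8.090 = -1.440
Fold change = 2^(−(-1.440)) = 2^1.440 = 2.7132

2.713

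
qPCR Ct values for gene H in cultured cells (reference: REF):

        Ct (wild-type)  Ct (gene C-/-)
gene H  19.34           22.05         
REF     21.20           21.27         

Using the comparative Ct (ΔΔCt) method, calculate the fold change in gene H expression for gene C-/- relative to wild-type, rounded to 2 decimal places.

0.16

ΔCt(wild-type) = 19.340 − 21.200 = -1.860
ΔCt(gene C-/-) = 22.050 − 21.270 = 0.780
ΔΔCt = 0.780 − (-1.860) = 2.640
Fold change = 2^(−2.640) = 0.160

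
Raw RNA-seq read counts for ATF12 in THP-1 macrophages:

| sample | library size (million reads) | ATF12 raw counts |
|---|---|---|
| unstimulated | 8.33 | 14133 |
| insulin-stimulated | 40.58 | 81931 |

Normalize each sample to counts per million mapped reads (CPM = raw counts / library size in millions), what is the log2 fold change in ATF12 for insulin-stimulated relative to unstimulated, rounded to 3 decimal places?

0.251

CPM(unstimulated) = 14133 / 8.33 = 1696.6387
CPM(insulin-stimulated) = 81931 / 40.58 = 2018.9995
Fold change = 2018.9995 / 1696.6387 = 1.19000
log2(1.19000) = 0.2510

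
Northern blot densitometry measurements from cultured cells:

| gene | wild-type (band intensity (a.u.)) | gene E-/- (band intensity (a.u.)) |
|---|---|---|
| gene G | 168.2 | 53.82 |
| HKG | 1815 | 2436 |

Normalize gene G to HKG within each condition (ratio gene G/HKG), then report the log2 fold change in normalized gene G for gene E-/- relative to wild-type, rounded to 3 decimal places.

gene G/HKG (wild-type) = 168.2 / 1815 = 0.092672
gene G/HKG (gene E-/-) = 53.82 / 2436 = 0.022094
Fold change = 0.022094 / 0.092672 = 0.2384
log2(0.2384) = -2.0685

-2.069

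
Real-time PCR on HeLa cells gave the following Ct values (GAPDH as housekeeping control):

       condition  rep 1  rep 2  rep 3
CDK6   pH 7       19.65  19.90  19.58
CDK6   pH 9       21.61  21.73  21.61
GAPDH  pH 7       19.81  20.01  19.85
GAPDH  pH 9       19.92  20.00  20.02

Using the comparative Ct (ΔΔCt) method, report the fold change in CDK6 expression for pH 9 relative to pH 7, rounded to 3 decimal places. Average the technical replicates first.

Mean Ct: CDK6 pH 7 19.710; CDK6 pH 9 21.650; GAPDH pH 7 19.890; GAPDH pH 9 19.980
ΔCt(pH 7) = 19.710 − 19.890 = -0.180
ΔCt(pH 9) = 21.650 − 19.980 = 1.670
ΔΔCt = 1.670 − (-0.180) = 1.850
Fold change = 2^(−1.850) = 0.2774

0.277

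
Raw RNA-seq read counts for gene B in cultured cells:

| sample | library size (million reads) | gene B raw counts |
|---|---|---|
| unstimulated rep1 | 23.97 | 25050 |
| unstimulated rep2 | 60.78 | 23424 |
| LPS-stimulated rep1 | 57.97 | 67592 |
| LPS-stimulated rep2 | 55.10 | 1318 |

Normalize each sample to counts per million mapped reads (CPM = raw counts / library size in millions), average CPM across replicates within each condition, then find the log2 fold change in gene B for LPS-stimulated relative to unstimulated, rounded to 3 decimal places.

CPM(unstimulated rep1) = 25050 / 23.97 = 1045.0563
CPM(unstimulated rep2) = 23424 / 60.78 = 385.3899
CPM(LPS-stimulated rep1) = 67592 / 57.97 = 1165.9824
CPM(LPS-stimulated rep2) = 1318 / 55.10 = 23.9201
mean CPM(unstimulated) = 715.2231; mean CPM(LPS-stimulated) = 594.9513
Fold change = 594.9513 / 715.2231 = 0.83184
log2(0.83184) = -0.2656

-0.266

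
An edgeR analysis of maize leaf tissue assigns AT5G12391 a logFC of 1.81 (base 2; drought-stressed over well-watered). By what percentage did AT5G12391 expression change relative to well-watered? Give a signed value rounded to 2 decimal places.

Fold change = 2^(1.81) = 3.5064
Percent change = (FC − 1) × 100% = (3.5064 − 1) × 100 = 250.64%

250.64%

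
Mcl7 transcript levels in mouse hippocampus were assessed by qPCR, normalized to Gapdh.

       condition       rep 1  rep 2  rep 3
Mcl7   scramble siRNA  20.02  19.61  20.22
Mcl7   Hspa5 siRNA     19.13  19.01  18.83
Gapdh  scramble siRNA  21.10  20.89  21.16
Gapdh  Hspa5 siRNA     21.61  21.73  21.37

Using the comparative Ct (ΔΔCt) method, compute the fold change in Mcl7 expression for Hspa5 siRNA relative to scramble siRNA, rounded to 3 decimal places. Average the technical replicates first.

Mean Ct: Mcl7 scramble siRNA 19.950; Mcl7 Hspa5 siRNA 18.990; Gapdh scramble siRNA 21.050; Gapdh Hspa5 siRNA 21.570
ΔCt(scramble siRNA) = 19.950 − 21.050 = -1.100
ΔCt(Hspa5 siRNA) = 18.990 − 21.570 = -2.580
ΔΔCt = -2.580 − (-1.100) = -1.480
Fold change = 2^(−(-1.480)) = 2^1.480 = 2.7895

2.789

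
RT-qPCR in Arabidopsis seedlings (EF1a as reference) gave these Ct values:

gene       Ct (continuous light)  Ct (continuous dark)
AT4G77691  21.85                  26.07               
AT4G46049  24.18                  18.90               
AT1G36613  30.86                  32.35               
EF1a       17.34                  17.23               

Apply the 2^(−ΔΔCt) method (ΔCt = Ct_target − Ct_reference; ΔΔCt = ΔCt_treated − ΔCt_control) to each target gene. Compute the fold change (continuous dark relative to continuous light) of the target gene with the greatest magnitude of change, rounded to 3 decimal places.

36.002

AT4G77691: ΔΔCt = (26.07−17.23) − (21.85−17.34) = 8.84 − 4.51 = 4.33; fold change = 2^-4.33 = 0.050
AT4G46049: ΔΔCt = (18.90−17.23) − (24.18−17.34) = 1.67 − 6.84 = -5.17; fold change = 2^5.17 = 36.002
AT1G36613: ΔΔCt = (32.35−17.23) − (30.86−17.34) = 15.12 − 13.52 = 1.60; fold change = 2^-1.60 = 0.330
AT4G46049 has the largest |ΔΔCt| = 5.17.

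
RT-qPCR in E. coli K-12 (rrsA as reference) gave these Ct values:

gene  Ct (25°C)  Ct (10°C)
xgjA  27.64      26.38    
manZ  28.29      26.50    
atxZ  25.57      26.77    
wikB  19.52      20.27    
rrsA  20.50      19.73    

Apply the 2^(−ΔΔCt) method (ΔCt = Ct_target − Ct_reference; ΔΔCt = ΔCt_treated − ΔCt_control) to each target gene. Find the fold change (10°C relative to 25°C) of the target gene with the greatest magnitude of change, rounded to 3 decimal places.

xgjA: ΔΔCt = (26.38−19.73) − (27.64−20.50) = 6.65 − 7.14 = -0.49; fold change = 2^0.49 = 1.404
manZ: ΔΔCt = (26.50−19.73) − (28.29−20.50) = 6.77 − 7.79 = -1.02; fold change = 2^1.02 = 2.028
atxZ: ΔΔCt = (26.77−19.73) − (25.57−20.50) = 7.04 − 5.07 = 1.97; fold change = 2^-1.97 = 0.255
wikB: ΔΔCt = (20.27−19.73) − (19.52−20.50) = 0.54 − (-0.98) = 1.52; fold change = 2^-1.52 = 0.349
atxZ has the largest |ΔΔCt| = 1.97.

0.255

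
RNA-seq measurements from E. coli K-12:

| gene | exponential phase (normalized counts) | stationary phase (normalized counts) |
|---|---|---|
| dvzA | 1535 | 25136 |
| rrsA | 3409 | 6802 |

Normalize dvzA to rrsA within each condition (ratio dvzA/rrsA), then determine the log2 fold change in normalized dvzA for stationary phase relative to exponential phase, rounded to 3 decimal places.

dvzA/rrsA (exponential phase) = 1535 / 3409 = 0.45028
dvzA/rrsA (stationary phase) = 25136 / 6802 = 3.6954
Fold change = 3.6954 / 0.45028 = 8.2069
log2(8.2069) = 3.0368

3.037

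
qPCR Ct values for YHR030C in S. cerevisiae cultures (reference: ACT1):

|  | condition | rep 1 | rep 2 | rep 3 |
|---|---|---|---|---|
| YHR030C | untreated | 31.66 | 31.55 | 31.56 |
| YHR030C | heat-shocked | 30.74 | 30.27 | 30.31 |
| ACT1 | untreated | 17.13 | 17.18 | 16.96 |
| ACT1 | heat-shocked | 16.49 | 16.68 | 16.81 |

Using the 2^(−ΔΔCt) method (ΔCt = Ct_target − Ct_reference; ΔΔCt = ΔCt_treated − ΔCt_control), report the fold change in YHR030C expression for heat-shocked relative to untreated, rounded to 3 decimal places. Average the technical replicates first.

Mean Ct: YHR030C untreated 31.590; YHR030C heat-shocked 30.440; ACT1 untreated 17.090; ACT1 heat-shocked 16.660
ΔCt(untreated) = 31.590 − 17.090 = 14.500
ΔCt(heat-shocked) = 30.440 − 16.660 = 13.780
ΔΔCt = 13.780 − 14.500 = -0.720
Fold change = 2^(−(-0.720)) = 2^0.720 = 1.6472

1.647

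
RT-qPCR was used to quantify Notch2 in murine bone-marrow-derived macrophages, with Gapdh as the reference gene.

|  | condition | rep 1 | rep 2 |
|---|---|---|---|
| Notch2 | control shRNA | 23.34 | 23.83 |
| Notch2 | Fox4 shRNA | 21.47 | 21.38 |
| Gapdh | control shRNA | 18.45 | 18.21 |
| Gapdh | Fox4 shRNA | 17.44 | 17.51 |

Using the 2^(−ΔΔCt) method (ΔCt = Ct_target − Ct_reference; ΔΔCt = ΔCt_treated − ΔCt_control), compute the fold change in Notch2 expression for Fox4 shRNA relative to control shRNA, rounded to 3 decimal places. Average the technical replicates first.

Mean Ct: Notch2 control shRNA 23.585; Notch2 Fox4 shRNA 21.425; Gapdh control shRNA 18.330; Gapdh Fox4 shRNA 17.475
ΔCt(control shRNA) = 23.585 − 18.330 = 5.255
ΔCt(Fox4 shRNA) = 21.425 − 17.475 = 3.950
ΔΔCt = 3.950 − 5.255 = -1.305
Fold change = 2^(−(-1.305)) = 2^1.305 = 2.4708

2.471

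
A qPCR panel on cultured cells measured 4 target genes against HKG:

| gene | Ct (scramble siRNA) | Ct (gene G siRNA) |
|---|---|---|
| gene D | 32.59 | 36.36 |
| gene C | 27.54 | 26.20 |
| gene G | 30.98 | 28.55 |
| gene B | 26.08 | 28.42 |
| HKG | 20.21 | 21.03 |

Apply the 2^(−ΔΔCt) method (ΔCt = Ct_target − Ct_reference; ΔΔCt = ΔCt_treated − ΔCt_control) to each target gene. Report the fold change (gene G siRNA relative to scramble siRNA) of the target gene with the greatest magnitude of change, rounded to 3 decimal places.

gene D: ΔΔCt = (36.36−21.03) − (32.59−20.21) = 15.33 − 12.38 = 2.95; fold change = 2^-2.95 = 0.129
gene C: ΔΔCt = (26.20−21.03) − (27.54−20.21) = 5.17 − 7.33 = -2.16; fold change = 2^2.16 = 4.469
gene G: ΔΔCt = (28.55−21.03) − (30.98−20.21) = 7.52 − 10.77 = -3.25; fold change = 2^3.25 = 9.514
gene B: ΔΔCt = (28.42−21.03) − (26.08−20.21) = 7.39 − 5.87 = 1.52; fold change = 2^-1.52 = 0.349
gene G has the largest |ΔΔCt| = 3.25.

9.514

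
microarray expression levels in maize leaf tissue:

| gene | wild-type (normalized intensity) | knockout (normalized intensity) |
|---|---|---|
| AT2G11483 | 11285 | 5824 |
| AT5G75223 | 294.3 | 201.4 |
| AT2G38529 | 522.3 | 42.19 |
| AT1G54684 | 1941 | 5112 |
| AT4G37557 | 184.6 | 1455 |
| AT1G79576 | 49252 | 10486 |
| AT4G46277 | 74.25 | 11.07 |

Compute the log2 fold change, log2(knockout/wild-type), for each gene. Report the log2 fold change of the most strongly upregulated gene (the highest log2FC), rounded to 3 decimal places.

log2(5824/11285) = -0.954  (AT2G11483)
log2(201.4/294.3) = -0.547  (AT5G75223)
log2(42.19/522.3) = -3.630  (AT2G38529)
log2(5112/1941) = 1.397  (AT1G54684)
log2(1455/184.6) = 2.979  (AT4G37557)
log2(10486/49252) = -2.232  (AT1G79576)
log2(11.07/74.25) = -2.746  (AT4G46277)
AT4G37557 is most strongly upregulated.

2.979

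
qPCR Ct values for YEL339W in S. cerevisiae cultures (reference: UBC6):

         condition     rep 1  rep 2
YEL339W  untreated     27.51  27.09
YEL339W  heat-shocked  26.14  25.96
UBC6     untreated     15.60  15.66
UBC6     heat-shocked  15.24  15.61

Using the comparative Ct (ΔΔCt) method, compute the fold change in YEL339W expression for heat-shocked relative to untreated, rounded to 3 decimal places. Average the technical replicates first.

2.063

Mean Ct: YEL339W untreated 27.300; YEL339W heat-shocked 26.050; UBC6 untreated 15.630; UBC6 heat-shocked 15.425
ΔCt(untreated) = 27.300 − 15.630 = 11.670
ΔCt(heat-shocked) = 26.050 − 15.425 = 10.625
ΔΔCt = 10.625 − 11.670 = -1.045
Fold change = 2^(−(-1.045)) = 2^1.045 = 2.0634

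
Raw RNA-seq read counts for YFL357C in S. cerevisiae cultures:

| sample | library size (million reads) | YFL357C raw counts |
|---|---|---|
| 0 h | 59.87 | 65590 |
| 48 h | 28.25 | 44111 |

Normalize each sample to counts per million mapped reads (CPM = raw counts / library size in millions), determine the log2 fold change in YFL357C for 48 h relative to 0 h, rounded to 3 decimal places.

0.511

CPM(0 h) = 65590 / 59.87 = 1095.5403
CPM(48 h) = 44111 / 28.25 = 1561.4513
Fold change = 1561.4513 / 1095.5403 = 1.42528
log2(1.42528) = 0.5112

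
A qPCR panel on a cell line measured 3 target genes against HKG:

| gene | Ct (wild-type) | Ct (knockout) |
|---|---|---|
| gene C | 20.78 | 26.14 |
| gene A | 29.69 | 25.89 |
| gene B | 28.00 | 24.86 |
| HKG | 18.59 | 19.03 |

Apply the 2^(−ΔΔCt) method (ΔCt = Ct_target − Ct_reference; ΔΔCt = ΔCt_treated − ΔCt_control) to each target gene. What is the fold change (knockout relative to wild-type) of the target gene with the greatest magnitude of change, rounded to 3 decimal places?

0.033

gene C: ΔΔCt = (26.14−19.03) − (20.78−18.59) = 7.11 − 2.19 = 4.92; fold change = 2^-4.92 = 0.033
gene A: ΔΔCt = (25.89−19.03) − (29.69−18.59) = 6.86 − 11.10 = -4.24; fold change = 2^4.24 = 18.896
gene B: ΔΔCt = (24.86−19.03) − (28.00−18.59) = 5.83 − 9.41 = -3.58; fold change = 2^3.58 = 11.959
gene C has the largest |ΔΔCt| = 4.92.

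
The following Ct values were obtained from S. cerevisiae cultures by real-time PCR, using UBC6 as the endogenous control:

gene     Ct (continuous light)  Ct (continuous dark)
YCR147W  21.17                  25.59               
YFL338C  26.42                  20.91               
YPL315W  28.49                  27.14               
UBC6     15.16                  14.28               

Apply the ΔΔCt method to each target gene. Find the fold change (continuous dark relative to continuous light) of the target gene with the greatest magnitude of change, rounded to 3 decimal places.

YCR147W: ΔΔCt = (25.59−14.28) − (21.17−15.16) = 11.31 − 6.01 = 5.30; fold change = 2^-5.30 = 0.025
YFL338C: ΔΔCt = (20.91−14.28) − (26.42−15.16) = 6.63 − 11.26 = -4.63; fold change = 2^4.63 = 24.761
YPL315W: ΔΔCt = (27.14−14.28) − (28.49−15.16) = 12.86 − 13.33 = -0.47; fold change = 2^0.47 = 1.385
YCR147W has the largest |ΔΔCt| = 5.30.

0.025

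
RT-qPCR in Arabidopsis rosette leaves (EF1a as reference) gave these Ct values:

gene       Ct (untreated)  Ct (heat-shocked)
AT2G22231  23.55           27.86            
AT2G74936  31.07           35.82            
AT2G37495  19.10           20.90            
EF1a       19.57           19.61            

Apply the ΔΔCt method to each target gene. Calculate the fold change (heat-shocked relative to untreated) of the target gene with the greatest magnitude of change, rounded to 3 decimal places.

0.038

AT2G22231: ΔΔCt = (27.86−19.61) − (23.55−19.57) = 8.25 − 3.98 = 4.27; fold change = 2^-4.27 = 0.052
AT2G74936: ΔΔCt = (35.82−19.61) − (31.07−19.57) = 16.21 − 11.50 = 4.71; fold change = 2^-4.71 = 0.038
AT2G37495: ΔΔCt = (20.90−19.61) − (19.10−19.57) = 1.29 − (-0.47) = 1.76; fold change = 2^-1.76 = 0.295
AT2G74936 has the largest |ΔΔCt| = 4.71.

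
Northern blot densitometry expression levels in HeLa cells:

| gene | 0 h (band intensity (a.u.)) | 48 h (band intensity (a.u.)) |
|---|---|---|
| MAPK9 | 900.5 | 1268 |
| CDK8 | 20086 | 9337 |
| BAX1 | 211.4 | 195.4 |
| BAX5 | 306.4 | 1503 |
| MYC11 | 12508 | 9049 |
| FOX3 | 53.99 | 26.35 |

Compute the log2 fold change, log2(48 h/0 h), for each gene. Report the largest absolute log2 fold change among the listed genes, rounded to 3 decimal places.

log2(1268/900.5) = 0.494  (MAPK9)
log2(9337/20086) = -1.105  (CDK8)
log2(195.4/211.4) = -0.114  (BAX1)
log2(1503/306.4) = 2.294  (BAX5)
log2(9049/12508) = -0.467  (MYC11)
log2(26.35/53.99) = -1.035  (FOX3)
The largest magnitude belongs to BAX5.

2.294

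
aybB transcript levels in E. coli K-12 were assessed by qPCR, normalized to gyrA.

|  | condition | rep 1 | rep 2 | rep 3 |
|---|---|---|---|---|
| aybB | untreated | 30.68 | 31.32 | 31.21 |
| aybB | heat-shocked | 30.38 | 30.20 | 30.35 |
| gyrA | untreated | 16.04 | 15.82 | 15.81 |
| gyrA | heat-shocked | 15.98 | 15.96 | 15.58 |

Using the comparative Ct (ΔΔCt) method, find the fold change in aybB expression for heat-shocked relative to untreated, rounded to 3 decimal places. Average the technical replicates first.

1.636

Mean Ct: aybB untreated 31.070; aybB heat-shocked 30.310; gyrA untreated 15.890; gyrA heat-shocked 15.840
ΔCt(untreated) = 31.070 − 15.890 = 15.180
ΔCt(heat-shocked) = 30.310 − 15.840 = 14.470
ΔΔCt = 14.470 − 15.180 = -0.710
Fold change = 2^(−(-0.710)) = 2^0.710 = 1.6358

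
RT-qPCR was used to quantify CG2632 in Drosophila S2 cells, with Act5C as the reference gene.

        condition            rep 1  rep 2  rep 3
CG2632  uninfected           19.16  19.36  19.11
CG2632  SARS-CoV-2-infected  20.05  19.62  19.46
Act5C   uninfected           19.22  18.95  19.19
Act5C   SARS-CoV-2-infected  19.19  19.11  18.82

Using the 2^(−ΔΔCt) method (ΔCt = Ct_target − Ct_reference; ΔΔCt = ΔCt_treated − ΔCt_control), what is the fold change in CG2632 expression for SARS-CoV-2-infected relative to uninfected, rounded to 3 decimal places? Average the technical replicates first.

Mean Ct: CG2632 uninfected 19.210; CG2632 SARS-CoV-2-infected 19.710; Act5C uninfected 19.120; Act5C SARS-CoV-2-infected 19.040
ΔCt(uninfected) = 19.210 − 19.120 = 0.090
ΔCt(SARS-CoV-2-infected) = 19.710 − 19.040 = 0.670
ΔΔCt = 0.670 − 0.090 = 0.580
Fold change = 2^(−0.580) = 0.6690

0.669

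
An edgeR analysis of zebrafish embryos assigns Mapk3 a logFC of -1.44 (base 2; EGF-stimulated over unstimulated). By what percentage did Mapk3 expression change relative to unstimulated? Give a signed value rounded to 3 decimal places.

Fold change = 2^(-1.44) = 0.3686
Percent change = (FC − 1) × 100% = (0.3686 − 1) × 100 = -63.143%

-63.143%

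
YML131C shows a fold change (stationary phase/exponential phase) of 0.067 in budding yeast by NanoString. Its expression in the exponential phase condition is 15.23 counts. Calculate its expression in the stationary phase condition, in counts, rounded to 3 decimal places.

stationary phase expression = 15.23 × 0.067 = 1.020

1.020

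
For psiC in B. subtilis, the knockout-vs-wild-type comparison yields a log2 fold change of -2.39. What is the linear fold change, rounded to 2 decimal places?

Fold change = 2^(-2.39) = 0.191

0.19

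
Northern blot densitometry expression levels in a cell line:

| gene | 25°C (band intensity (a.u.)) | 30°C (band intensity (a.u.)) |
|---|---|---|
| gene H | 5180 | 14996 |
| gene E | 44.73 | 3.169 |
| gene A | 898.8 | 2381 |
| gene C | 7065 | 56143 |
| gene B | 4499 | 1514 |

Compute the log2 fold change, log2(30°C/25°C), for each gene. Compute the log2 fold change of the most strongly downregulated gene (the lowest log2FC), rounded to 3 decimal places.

-3.819

log2(14996/5180) = 1.534  (gene H)
log2(3.169/44.73) = -3.819  (gene E)
log2(2381/898.8) = 1.405  (gene A)
log2(56143/7065) = 2.990  (gene C)
log2(1514/4499) = -1.571  (gene B)
gene E is most strongly downregulated.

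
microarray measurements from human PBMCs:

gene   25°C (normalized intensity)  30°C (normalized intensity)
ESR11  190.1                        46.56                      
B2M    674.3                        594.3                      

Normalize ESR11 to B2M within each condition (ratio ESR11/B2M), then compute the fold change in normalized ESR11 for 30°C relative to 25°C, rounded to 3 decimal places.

ESR11/B2M (25°C) = 190.1 / 674.3 = 0.28192
ESR11/B2M (30°C) = 46.56 / 594.3 = 0.078344
Fold change = 0.078344 / 0.28192 = 0.2779

0.278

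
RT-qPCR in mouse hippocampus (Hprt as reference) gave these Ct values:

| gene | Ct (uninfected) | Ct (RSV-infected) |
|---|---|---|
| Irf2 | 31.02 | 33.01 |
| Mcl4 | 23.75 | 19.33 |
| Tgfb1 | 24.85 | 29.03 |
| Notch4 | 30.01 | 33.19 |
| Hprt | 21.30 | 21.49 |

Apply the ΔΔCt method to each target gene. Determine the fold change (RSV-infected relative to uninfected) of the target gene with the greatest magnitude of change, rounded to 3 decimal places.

Irf2: ΔΔCt = (33.01−21.49) − (31.02−21.30) = 11.52 − 9.72 = 1.80; fold change = 2^-1.80 = 0.287
Mcl4: ΔΔCt = (19.33−21.49) − (23.75−21.30) = -2.16 − 2.45 = -4.61; fold change = 2^4.61 = 24.420
Tgfb1: ΔΔCt = (29.03−21.49) − (24.85−21.30) = 7.54 − 3.55 = 3.99; fold change = 2^-3.99 = 0.063
Notch4: ΔΔCt = (33.19−21.49) − (30.01−21.30) = 11.70 − 8.71 = 2.99; fold change = 2^-2.99 = 0.126
Mcl4 has the largest |ΔΔCt| = 4.61.

24.420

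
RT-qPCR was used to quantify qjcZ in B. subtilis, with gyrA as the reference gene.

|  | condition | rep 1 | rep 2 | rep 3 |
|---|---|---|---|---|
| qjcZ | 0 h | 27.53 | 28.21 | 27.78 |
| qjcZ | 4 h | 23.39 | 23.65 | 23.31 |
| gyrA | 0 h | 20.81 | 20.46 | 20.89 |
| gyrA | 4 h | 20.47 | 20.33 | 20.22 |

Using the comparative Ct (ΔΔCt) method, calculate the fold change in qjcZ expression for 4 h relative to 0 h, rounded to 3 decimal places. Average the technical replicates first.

16.111

Mean Ct: qjcZ 0 h 27.840; qjcZ 4 h 23.450; gyrA 0 h 20.720; gyrA 4 h 20.340
ΔCt(0 h) = 27.840 − 20.720 = 7.120
ΔCt(4 h) = 23.450 − 20.340 = 3.110
ΔΔCt = 3.110 − 7.120 = -4.010
Fold change = 2^(−(-4.010)) = 2^4.010 = 16.1113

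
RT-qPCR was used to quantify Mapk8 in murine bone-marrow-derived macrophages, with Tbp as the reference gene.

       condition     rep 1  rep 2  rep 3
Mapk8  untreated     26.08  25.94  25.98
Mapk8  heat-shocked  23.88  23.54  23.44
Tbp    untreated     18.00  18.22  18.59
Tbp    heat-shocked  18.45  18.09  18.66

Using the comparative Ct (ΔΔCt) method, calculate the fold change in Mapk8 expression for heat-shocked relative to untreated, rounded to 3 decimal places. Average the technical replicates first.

Mean Ct: Mapk8 untreated 26.000; Mapk8 heat-shocked 23.620; Tbp untreated 18.270; Tbp heat-shocked 18.400
ΔCt(untreated) = 26.000 − 18.270 = 7.730
ΔCt(heat-shocked) = 23.620 − 18.400 = 5.220
ΔΔCt = 5.220 − 7.730 = -2.510
Fold change = 2^(−(-2.510)) = 2^2.510 = 5.6962

5.696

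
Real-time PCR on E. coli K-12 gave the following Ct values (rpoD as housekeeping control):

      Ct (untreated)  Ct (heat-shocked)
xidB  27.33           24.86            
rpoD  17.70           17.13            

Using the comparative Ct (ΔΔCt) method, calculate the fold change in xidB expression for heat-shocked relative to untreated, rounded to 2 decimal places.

ΔCt(untreated) = 27.330 − 17.700 = 9.630
ΔCt(heat-shocked) = 24.860 − 17.130 = 7.730
ΔΔCt = 7.730 − 9.630 = -1.900
Fold change = 2^(−(-1.900)) = 2^1.900 = 3.732

3.73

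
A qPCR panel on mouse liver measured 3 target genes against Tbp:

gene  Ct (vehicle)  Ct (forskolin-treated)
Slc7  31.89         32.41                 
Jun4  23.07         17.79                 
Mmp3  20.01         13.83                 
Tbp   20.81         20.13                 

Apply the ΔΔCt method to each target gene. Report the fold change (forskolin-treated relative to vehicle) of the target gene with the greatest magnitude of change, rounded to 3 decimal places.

Slc7: ΔΔCt = (32.41−20.13) − (31.89−20.81) = 12.28 − 11.08 = 1.20; fold change = 2^-1.20 = 0.435
Jun4: ΔΔCt = (17.79−20.13) − (23.07−20.81) = -2.34 − 2.26 = -4.60; fold change = 2^4.60 = 24.251
Mmp3: ΔΔCt = (13.83−20.13) − (20.01−20.81) = -6.30 − (-0.80) = -5.50; fold change = 2^5.50 = 45.255
Mmp3 has the largest |ΔΔCt| = 5.50.

45.255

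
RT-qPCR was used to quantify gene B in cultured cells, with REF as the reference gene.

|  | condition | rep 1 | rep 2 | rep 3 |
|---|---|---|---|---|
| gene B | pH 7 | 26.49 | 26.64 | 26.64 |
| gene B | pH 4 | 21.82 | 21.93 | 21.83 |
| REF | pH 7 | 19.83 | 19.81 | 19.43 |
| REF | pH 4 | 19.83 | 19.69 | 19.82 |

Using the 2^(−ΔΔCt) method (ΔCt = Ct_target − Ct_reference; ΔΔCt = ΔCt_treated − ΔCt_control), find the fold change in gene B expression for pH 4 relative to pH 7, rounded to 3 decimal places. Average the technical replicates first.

Mean Ct: gene B pH 7 26.590; gene B pH 4 21.860; REF pH 7 19.690; REF pH 4 19.780
ΔCt(pH 7) = 26.590 − 19.690 = 6.900
ΔCt(pH 4) = 21.860 − 19.780 = 2.080
ΔΔCt = 2.080 − 6.900 = -4.820
Fold change = 2^(−(-4.820)) = 2^4.820 = 28.2465

28.246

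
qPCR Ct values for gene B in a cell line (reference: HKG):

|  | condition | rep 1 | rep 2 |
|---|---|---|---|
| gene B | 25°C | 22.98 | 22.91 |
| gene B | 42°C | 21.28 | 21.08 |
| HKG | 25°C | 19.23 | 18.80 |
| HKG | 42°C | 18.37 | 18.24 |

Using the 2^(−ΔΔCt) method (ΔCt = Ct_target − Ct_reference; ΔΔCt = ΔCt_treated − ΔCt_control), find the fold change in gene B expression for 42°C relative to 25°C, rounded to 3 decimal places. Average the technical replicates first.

Mean Ct: gene B 25°C 22.945; gene B 42°C 21.180; HKG 25°C 19.015; HKG 42°C 18.305
ΔCt(25°C) = 22.945 − 19.015 = 3.930
ΔCt(42°C) = 21.180 − 18.305 = 2.875
ΔΔCt = 2.875 − 3.930 = -1.055
Fold change = 2^(−(-1.055)) = 2^1.055 = 2.0777

2.078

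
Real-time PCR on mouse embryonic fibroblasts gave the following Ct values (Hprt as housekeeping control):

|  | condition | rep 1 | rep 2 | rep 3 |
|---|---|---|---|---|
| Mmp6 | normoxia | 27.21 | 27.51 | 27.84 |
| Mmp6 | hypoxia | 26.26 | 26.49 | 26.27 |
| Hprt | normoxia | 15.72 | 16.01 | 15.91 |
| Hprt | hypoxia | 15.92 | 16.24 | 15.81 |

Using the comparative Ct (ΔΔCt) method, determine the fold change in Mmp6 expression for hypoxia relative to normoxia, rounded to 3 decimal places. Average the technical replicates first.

Mean Ct: Mmp6 normoxia 27.520; Mmp6 hypoxia 26.340; Hprt normoxia 15.880; Hprt hypoxia 15.990
ΔCt(normoxia) = 27.520 − 15.880 = 11.640
ΔCt(hypoxia) = 26.340 − 15.990 = 10.350
ΔΔCt = 10.350 − 11.640 = -1.290
Fold change = 2^(−(-1.290)) = 2^1.290 = 2.4453

2.445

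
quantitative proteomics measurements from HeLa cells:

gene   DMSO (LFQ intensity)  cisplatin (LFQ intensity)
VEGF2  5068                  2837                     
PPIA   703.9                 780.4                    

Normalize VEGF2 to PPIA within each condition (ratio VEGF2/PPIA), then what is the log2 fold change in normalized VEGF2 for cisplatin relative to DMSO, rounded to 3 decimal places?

VEGF2/PPIA (DMSO) = 5068 / 703.9 = 7.1999
VEGF2/PPIA (cisplatin) = 2837 / 780.4 = 3.6353
Fold change = 3.6353 / 7.1999 = 0.5049
log2(0.5049) = -0.9859

-0.986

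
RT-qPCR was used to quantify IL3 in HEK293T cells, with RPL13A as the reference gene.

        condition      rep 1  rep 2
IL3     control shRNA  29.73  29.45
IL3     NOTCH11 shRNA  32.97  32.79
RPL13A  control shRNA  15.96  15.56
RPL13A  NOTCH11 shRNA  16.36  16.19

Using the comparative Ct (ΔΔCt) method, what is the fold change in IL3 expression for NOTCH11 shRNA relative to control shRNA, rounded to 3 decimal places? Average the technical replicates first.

0.146

Mean Ct: IL3 control shRNA 29.590; IL3 NOTCH11 shRNA 32.880; RPL13A control shRNA 15.760; RPL13A NOTCH11 shRNA 16.275
ΔCt(control shRNA) = 29.590 − 15.760 = 13.830
ΔCt(NOTCH11 shRNA) = 32.880 − 16.275 = 16.605
ΔΔCt = 16.605 − 13.830 = 2.775
Fold change = 2^(−2.775) = 0.1461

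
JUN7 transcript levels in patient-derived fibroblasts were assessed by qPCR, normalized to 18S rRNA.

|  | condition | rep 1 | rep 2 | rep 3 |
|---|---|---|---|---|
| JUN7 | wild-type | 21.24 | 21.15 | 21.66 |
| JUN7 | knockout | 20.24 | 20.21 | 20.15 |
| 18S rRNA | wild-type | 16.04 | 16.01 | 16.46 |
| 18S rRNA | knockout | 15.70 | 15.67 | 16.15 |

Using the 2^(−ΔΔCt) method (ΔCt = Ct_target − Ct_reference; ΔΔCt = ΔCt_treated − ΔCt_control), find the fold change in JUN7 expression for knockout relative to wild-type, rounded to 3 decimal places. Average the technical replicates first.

Mean Ct: JUN7 wild-type 21.350; JUN7 knockout 20.200; 18S rRNA wild-type 16.170; 18S rRNA knockout 15.840
ΔCt(wild-type) = 21.350 − 16.170 = 5.180
ΔCt(knockout) = 20.200 − 15.840 = 4.360
ΔΔCt = 4.360 − 5.180 = -0.820
Fold change = 2^(−(-0.820)) = 2^0.820 = 1.7654

1.765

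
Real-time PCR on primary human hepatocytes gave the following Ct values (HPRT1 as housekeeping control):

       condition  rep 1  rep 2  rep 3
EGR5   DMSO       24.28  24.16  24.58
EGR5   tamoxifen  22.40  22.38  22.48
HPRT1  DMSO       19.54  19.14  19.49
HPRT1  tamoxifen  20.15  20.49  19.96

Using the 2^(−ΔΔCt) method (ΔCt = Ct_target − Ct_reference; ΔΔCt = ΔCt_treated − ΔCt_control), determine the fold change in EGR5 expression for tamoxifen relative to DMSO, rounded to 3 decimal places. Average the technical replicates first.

6.635

Mean Ct: EGR5 DMSO 24.340; EGR5 tamoxifen 22.420; HPRT1 DMSO 19.390; HPRT1 tamoxifen 20.200
ΔCt(DMSO) = 24.340 − 19.390 = 4.950
ΔCt(tamoxifen) = 22.420 − 20.200 = 2.220
ΔΔCt = 2.220 − 4.950 = -2.730
Fold change = 2^(−(-2.730)) = 2^2.730 = 6.6346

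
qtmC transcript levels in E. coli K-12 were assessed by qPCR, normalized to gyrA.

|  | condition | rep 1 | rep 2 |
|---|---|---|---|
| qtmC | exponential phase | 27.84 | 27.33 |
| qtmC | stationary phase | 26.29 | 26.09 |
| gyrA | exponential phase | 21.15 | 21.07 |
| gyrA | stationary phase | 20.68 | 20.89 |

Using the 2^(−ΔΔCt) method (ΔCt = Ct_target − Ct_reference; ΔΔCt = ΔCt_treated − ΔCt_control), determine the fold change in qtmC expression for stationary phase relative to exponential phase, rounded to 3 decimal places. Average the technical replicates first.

Mean Ct: qtmC exponential phase 27.585; qtmC stationary phase 26.190; gyrA exponential phase 21.110; gyrA stationary phase 20.785
ΔCt(exponential phase) = 27.585 − 21.110 = 6.475
ΔCt(stationary phase) = 26.190 − 20.785 = 5.405
ΔΔCt = 5.405 − 6.475 = -1.070
Fold change = 2^(−(-1.070)) = 2^1.070 = 2.0994

2.099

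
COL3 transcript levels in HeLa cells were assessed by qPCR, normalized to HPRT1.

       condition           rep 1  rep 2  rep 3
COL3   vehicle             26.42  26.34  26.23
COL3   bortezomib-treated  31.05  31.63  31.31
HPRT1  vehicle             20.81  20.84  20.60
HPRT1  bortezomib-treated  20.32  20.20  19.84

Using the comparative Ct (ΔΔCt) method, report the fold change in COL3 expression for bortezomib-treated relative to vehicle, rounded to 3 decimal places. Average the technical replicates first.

0.020

Mean Ct: COL3 vehicle 26.330; COL3 bortezomib-treated 31.330; HPRT1 vehicle 20.750; HPRT1 bortezomib-treated 20.120
ΔCt(vehicle) = 26.330 − 20.750 = 5.580
ΔCt(bortezomib-treated) = 31.330 − 20.120 = 11.210
ΔΔCt = 11.210 − 5.580 = 5.630
Fold change = 2^(−5.630) = 0.0202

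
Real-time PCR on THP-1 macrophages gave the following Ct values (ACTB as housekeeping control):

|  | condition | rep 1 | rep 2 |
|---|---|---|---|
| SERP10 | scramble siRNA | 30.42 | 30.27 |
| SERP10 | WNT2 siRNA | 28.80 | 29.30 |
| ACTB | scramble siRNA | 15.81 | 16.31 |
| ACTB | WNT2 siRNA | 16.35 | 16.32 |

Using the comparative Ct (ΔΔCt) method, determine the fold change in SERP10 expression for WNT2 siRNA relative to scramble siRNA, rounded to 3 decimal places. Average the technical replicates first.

2.969

Mean Ct: SERP10 scramble siRNA 30.345; SERP10 WNT2 siRNA 29.050; ACTB scramble siRNA 16.060; ACTB WNT2 siRNA 16.335
ΔCt(scramble siRNA) = 30.345 − 16.060 = 14.285
ΔCt(WNT2 siRNA) = 29.050 − 16.335 = 12.715
ΔΔCt = 12.715 − 14.285 = -1.570
Fold change = 2^(−(-1.570)) = 2^1.570 = 2.9690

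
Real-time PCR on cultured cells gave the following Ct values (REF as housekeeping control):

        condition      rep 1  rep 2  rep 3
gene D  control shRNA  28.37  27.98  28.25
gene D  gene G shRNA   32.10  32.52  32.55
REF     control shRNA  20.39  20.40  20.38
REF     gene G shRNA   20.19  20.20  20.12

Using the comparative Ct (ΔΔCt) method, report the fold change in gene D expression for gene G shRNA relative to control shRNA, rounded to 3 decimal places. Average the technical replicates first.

0.047

Mean Ct: gene D control shRNA 28.200; gene D gene G shRNA 32.390; REF control shRNA 20.390; REF gene G shRNA 20.170
ΔCt(control shRNA) = 28.200 − 20.390 = 7.810
ΔCt(gene G shRNA) = 32.390 − 20.170 = 12.220
ΔΔCt = 12.220 − 7.810 = 4.410
Fold change = 2^(−4.410) = 0.0470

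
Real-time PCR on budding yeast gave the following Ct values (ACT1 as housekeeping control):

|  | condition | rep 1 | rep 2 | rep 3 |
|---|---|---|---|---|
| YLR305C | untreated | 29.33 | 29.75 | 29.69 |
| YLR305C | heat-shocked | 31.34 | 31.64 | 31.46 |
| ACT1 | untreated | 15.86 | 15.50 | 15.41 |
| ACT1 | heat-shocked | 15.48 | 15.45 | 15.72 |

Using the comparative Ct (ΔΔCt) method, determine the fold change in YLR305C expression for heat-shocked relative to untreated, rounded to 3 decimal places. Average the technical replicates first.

0.262

Mean Ct: YLR305C untreated 29.590; YLR305C heat-shocked 31.480; ACT1 untreated 15.590; ACT1 heat-shocked 15.550
ΔCt(untreated) = 29.590 − 15.590 = 14.000
ΔCt(heat-shocked) = 31.480 − 15.550 = 15.930
ΔΔCt = 15.930 − 14.000 = 1.930
Fold change = 2^(−1.930) = 0.2624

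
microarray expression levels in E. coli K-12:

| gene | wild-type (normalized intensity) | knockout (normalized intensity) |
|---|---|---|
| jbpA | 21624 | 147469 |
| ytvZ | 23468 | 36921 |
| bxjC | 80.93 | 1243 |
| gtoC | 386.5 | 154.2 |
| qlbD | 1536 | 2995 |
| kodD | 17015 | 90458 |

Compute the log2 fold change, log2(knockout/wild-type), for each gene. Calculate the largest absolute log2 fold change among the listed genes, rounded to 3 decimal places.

3.941

log2(147469/21624) = 2.770  (jbpA)
log2(36921/23468) = 0.654  (ytvZ)
log2(1243/80.93) = 3.941  (bxjC)
log2(154.2/386.5) = -1.326  (gtoC)
log2(2995/1536) = 0.963  (qlbD)
log2(90458/17015) = 2.410  (kodD)
The largest magnitude belongs to bxjC.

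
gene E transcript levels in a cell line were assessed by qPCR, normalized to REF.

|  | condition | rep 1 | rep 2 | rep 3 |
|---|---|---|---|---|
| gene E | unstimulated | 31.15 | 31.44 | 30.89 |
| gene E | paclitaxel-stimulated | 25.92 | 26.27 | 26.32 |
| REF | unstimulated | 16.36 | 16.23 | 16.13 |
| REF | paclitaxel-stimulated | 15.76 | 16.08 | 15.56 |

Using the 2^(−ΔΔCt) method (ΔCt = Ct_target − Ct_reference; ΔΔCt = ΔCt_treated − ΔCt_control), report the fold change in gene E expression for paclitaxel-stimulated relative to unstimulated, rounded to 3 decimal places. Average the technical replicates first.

23.425

Mean Ct: gene E unstimulated 31.160; gene E paclitaxel-stimulated 26.170; REF unstimulated 16.240; REF paclitaxel-stimulated 15.800
ΔCt(unstimulated) = 31.160 − 16.240 = 14.920
ΔCt(paclitaxel-stimulated) = 26.170 − 15.800 = 10.370
ΔΔCt = 10.370 − 14.920 = -4.550
Fold change = 2^(−(-4.550)) = 2^4.550 = 23.4254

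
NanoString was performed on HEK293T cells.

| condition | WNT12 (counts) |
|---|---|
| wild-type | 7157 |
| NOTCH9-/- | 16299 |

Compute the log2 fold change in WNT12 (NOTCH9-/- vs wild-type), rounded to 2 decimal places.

Fold change = 16299 / 7157 = 2.2774
log2(2.2774) = 1.187

1.19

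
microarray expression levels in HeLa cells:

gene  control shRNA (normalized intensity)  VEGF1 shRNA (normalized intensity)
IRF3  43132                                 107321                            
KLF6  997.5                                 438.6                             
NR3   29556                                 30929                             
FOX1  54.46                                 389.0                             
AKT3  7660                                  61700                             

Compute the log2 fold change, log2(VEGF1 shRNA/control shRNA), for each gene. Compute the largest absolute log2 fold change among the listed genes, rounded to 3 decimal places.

3.010

log2(107321/43132) = 1.315  (IRF3)
log2(438.6/997.5) = -1.185  (KLF6)
log2(30929/29556) = 0.066  (NR3)
log2(389.0/54.46) = 2.837  (FOX1)
log2(61700/7660) = 3.010  (AKT3)
The largest magnitude belongs to AKT3.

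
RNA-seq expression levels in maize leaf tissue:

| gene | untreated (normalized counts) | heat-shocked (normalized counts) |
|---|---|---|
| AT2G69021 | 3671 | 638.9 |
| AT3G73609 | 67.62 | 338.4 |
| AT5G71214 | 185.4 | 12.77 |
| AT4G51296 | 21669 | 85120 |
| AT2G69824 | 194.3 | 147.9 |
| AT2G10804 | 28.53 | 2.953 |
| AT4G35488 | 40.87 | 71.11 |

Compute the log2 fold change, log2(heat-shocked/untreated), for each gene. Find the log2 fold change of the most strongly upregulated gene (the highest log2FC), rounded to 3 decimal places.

2.323

log2(638.9/3671) = -2.523  (AT2G69021)
log2(338.4/67.62) = 2.323  (AT3G73609)
log2(12.77/185.4) = -3.860  (AT5G71214)
log2(85120/21669) = 1.974  (AT4G51296)
log2(147.9/194.3) = -0.394  (AT2G69824)
log2(2.953/28.53) = -3.272  (AT2G10804)
log2(71.11/40.87) = 0.799  (AT4G35488)
AT3G73609 is most strongly upregulated.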